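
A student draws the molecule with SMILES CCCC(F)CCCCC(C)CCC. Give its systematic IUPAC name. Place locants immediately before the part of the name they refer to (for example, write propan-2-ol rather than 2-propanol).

4-fluoro-9-methyldodecane

The longest carbon chain is 12 atoms: the parent is dodecane.
The numbering direction is chosen so that the locant sets are identical either way, so the alphabetically earlier fluoro substituent takes the lower locant (4 rather than 9).
This places a fluoro group at C-4; a methyl group at C-9.
Substituent prefixes are cited in alphabetical order (multiplying prefixes like di-/tri- are ignored for ordering).
Putting it together: 4-fluoro-9-methyldodecane.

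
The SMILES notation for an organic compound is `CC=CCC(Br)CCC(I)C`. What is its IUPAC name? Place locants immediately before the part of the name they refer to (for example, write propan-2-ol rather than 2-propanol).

5-bromo-8-iodonon-2-ene

The longest chain bearing the multiple bond is 9 carbons long (nonane).
A C=C double bond in the chain gives the infix -ene-.
The numbering direction is chosen so that numbering from this end puts the double bond at C-2 rather than C-7.
That gives the double bond between C-2 and C-3; a bromo group at C-5; an iodo group at C-8.
The substituents are ordered alphabetically, ignoring any di-/tri- multipliers.
Assembling the pieces gives 5-bromo-8-iodonon-2-ene.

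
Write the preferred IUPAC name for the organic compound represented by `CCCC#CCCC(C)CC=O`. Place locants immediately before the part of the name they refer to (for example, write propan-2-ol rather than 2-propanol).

3-methyldec-6-ynal

Counting along the main chain through the –CHO group and the multiple bond gives 10 carbons: the parent is decane.
The principal characteristic group is an aldehyde (terminal –CHO), named with the suffix -al.
A C≡C triple bond in the chain gives the infix -yne-.
The numbering direction is chosen so that the aldehyde carbon is C-1 by definition.
With this numbering: the triple bond between C-6 and C-7; a methyl group at C-3.
Putting it together: 3-methyldec-6-ynal.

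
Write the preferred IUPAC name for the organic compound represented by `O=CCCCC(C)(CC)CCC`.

5-ethyl-5-methyloctanal

Counting along the main chain through the –CHO group gives 8 carbons: the parent is octane.
The highest-priority functional group is an aldehyde (terminal –CHO), so the name ends in -al.
The numbering direction is chosen so that the aldehyde carbon is C-1 by definition.
This places an ethyl group at C-5; a methyl group at C-5.
Prefixes are listed alphabetically: ethyl, methyl.
Assembling the pieces gives 5-ethyl-5-methyloctanal.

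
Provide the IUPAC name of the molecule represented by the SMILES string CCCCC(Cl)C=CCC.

The longest carbon chain that includes the multiple bond has 9 carbons, so the parent hydride is nonane.
A C=C double bond in the chain gives the infix -ene-.
Number the chain so that numbering from this end puts the double bond at C-3 rather than C-6.
This places the double bond between C-3 and C-4; a chloro group at C-5.
The name is 5-chloronon-3-ene.

5-chloronon-3-ene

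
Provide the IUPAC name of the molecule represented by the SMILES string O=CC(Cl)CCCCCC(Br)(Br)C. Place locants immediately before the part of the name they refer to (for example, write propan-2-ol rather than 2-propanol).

The longest carbon chain that includes the –CHO group has 9 carbons, so the parent hydride is nonane.
The principal characteristic group is an aldehyde (terminal –CHO), named with the suffix -al.
Number the chain so that the aldehyde carbon is C-1 by definition.
With this numbering: two bromo groups at C-8; a chloro group at C-2.
Substituent prefixes are cited in alphabetical order (multiplying prefixes like di-/tri- are ignored for ordering).
Putting it together: 8,8-dibromo-2-chlorononanal.

8,8-dibromo-2-chlorononanal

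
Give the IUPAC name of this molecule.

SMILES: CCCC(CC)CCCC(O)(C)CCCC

The longest carbon chain that includes the –OH group has 12 carbons, so the parent hydride is dodecane.
The highest-priority functional group is an alcohol (–OH), so the name ends in -ol.
The numbering direction is chosen so that numbering from this end puts the hydroxyl group at C-5 rather than C-8.
With this numbering: the hydroxyl at C-5; an ethyl group at C-9; a methyl group at C-5.
Prefixes are listed alphabetically: ethyl, methyl.
Putting it together: 9-ethyl-5-methyldodecan-5-ol.

9-ethyl-5-methyldodecan-5-ol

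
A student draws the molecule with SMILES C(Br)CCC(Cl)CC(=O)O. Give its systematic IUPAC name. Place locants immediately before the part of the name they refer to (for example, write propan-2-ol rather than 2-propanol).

6-bromo-3-chlorohexanoic acid

Counting along the main chain through the –COOH group gives 6 carbons: the parent is hexane.
The highest-priority functional group is a carboxylic acid (terminal –COOH), so the name ends in -oic acid.
The numbering direction is chosen so that the carboxylic acid carbon is C-1 by definition.
With this numbering: a bromo group at C-6; a chloro group at C-3.
Substituent prefixes are cited in alphabetical order (multiplying prefixes like di-/tri- are ignored for ordering).
The name is 6-bromo-3-chlorohexanoic acid.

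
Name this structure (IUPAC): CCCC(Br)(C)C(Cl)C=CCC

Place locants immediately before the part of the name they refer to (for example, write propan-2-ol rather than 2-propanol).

6-bromo-5-chloro-6-methylnon-3-ene

The longest chain bearing the multiple bond is 9 carbons long (nonane).
The chain contains a C=C double bond, so the unsaturation ending is -ene.
Choose the numbering such that numbering from this end puts the double bond at C-3 rather than C-6.
This places the double bond between C-3 and C-4; a bromo group at C-6; a chloro group at C-5; a methyl group at C-6.
The substituents are ordered alphabetically, ignoring any di-/tri- multipliers.
Assembling the pieces gives 6-bromo-5-chloro-6-methylnon-3-ene.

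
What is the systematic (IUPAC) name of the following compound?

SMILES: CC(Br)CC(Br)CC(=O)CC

The longest carbon chain that includes the carbonyl has 8 carbons, so the parent hydride is octane.
The highest-priority functional group is a ketone (C=O on an internal carbon), so the name ends in -one.
Number the chain so that numbering from this end puts the carbonyl group at C-3 rather than C-6.
With this numbering: the carbonyl at C-3; bromo groups at C-5 and C-7.
The name is 5,7-dibromooctan-3-one.

5,7-dibromooctan-3-one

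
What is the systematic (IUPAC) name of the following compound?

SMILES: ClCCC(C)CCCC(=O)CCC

10-chloro-8-methyldecan-4-one

Counting along the main chain through the carbonyl gives 10 carbons: the parent is decane.
The principal characteristic group is a ketone (C=O on an internal carbon), named with the suffix -one.
Number the chain so that numbering from this end puts the carbonyl group at C-4 rather than C-7.
This places the carbonyl at C-4; a chloro group at C-10; a methyl group at C-8.
Substituent prefixes are cited in alphabetical order (multiplying prefixes like di-/tri- are ignored for ordering).
Assembling the pieces gives 10-chloro-8-methyldecan-4-one.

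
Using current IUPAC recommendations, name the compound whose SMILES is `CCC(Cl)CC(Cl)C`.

2,4-dichlorohexane

The parent chain contains 6 carbons (hexane).
Choose the numbering such that the substituent locant set {2,4} is lower than {3,5} at the first point of difference.
With this numbering: chloro groups at C-2 and C-4.
Putting it together: 2,4-dichlorohexane.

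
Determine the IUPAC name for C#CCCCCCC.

oct-1-yne

Counting along the main chain through the multiple bond gives 8 carbons: the parent is octane.
A C≡C triple bond in the chain gives the infix -yne-.
Number the chain so that numbering from this end puts the triple bond at C-1 rather than C-7.
With this numbering: the triple bond between C-1 and C-2.
Assembling the pieces gives oct-1-yne.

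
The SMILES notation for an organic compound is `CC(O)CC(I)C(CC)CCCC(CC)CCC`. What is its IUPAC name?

5,9-diethyl-4-iodododecan-2-ol

Counting along the main chain through the –OH group gives 12 carbons: the parent is dodecane.
The highest-priority functional group is an alcohol (–OH), so the name ends in -ol.
The numbering direction is chosen so that numbering from this end puts the hydroxyl group at C-2 rather than C-11.
With this numbering: the hydroxyl at C-2; ethyl groups at C-5 and C-9; an iodo group at C-4.
Substituent prefixes are cited in alphabetical order (multiplying prefixes like di-/tri- are ignored for ordering).
Putting it together: 5,9-diethyl-4-iodododecan-2-ol.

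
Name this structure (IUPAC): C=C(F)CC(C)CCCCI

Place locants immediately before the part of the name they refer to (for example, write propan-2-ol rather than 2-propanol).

2-fluoro-8-iodo-4-methyloct-1-ene

Counting along the main chain through the multiple bond gives 8 carbons: the parent is octane.
The chain contains a C=C double bond, so the unsaturation ending is -ene.
Number the chain so that numbering from this end puts the double bond at C-1 rather than C-7.
With this numbering: the double bond between C-1 and C-2; a fluoro group at C-2; an iodo group at C-8; a methyl group at C-4.
The substituents are ordered alphabetically, ignoring any di-/tri- multipliers.
Assembling the pieces gives 2-fluoro-8-iodo-4-methyloct-1-ene.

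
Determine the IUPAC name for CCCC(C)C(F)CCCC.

5-fluoro-4-methylnonane

The longest continuous carbon chain has 9 atoms, so the parent hydride is nonane.
Number the chain so that the substituent locant set {4,5} is lower than {5,6} at the first point of difference.
This places a fluoro group at C-5; a methyl group at C-4.
Prefixes are listed alphabetically: fluoro, methyl.
Putting it together: 5-fluoro-4-methylnonane.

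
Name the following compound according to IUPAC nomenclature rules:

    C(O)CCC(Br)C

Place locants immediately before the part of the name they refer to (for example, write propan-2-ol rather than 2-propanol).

The longest chain bearing the –OH group is 5 carbons long (pentane).
The highest-priority functional group is an alcohol (–OH), so the name ends in -ol.
Choose the numbering such that numbering from this end puts the hydroxyl group at C-1 rather than C-5.
With this numbering: the hydroxyl at C-1; a bromo group at C-4.
The name is 4-bromopentan-1-ol.

4-bromopentan-1-ol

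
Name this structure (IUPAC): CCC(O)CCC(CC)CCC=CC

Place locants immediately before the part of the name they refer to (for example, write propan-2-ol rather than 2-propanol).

6-ethylundec-9-en-3-ol

The longest chain bearing the –OH group and the multiple bond is 11 carbons long (undecane).
An alcohol (–OH) is the principal characteristic group, giving the suffix -ol.
A C=C double bond in the chain gives the infix -ene-.
Choose the numbering such that numbering from this end puts the hydroxyl group at C-3 rather than C-9.
This places the hydroxyl at C-3; the double bond between C-9 and C-10; an ethyl group at C-6.
The name is 6-ethylundec-9-en-3-ol.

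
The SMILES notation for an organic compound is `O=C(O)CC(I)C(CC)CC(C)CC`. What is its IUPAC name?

The longest carbon chain that includes the –COOH group has 8 carbons, so the parent hydride is octane.
A carboxylic acid (terminal –COOH) is the principal characteristic group, giving the suffix -oic acid.
The numbering direction is chosen so that the carboxylic acid carbon is C-1 by definition.
With this numbering: an ethyl group at C-4; an iodo group at C-3; a methyl group at C-6.
Prefixes are listed alphabetically: ethyl, iodo, methyl.
The name is 4-ethyl-3-iodo-6-methyloctanoic acid.

4-ethyl-3-iodo-6-methyloctanoic acid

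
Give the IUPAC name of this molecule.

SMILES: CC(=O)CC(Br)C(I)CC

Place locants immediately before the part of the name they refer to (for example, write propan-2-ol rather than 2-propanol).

4-bromo-5-iodoheptan-2-one

The longest carbon chain that includes the carbonyl has 7 carbons, so the parent hydride is heptane.
The principal characteristic group is a ketone (C=O on an internal carbon), named with the suffix -one.
Number the chain so that numbering from this end puts the carbonyl group at C-2 rather than C-6.
That gives the carbonyl at C-2; a bromo group at C-4; an iodo group at C-5.
The substituents are ordered alphabetically, ignoring any di-/tri- multipliers.
Putting it together: 4-bromo-5-iodoheptan-2-one.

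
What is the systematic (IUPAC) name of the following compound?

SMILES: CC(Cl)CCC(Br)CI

2-bromo-5-chloro-1-iodohexane

The longest carbon chain is 6 atoms: the parent is hexane.
The numbering direction is chosen so that the substituent locant set {1,2,5} is lower than {2,5,6} at the first point of difference.
This places a bromo group at C-2; a chloro group at C-5; an iodo group at C-1.
The substituents are ordered alphabetically, ignoring any di-/tri- multipliers.
Putting it together: 2-bromo-5-chloro-1-iodohexane.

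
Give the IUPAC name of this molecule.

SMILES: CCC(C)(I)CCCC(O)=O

5-iodo-5-methylheptanoic acid

The longest chain bearing the –COOH group is 7 carbons long (heptane).
A carboxylic acid (terminal –COOH) is the principal characteristic group, giving the suffix -oic acid.
The numbering direction is chosen so that the carboxylic acid carbon is C-1 by definition.
This places an iodo group at C-5; a methyl group at C-5.
Substituent prefixes are cited in alphabetical order (multiplying prefixes like di-/tri- are ignored for ordering).
Putting it together: 5-iodo-5-methylheptanoic acid.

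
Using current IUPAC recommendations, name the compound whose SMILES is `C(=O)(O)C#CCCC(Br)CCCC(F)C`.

6-bromo-10-fluoroundec-2-ynoic acid

The longest chain bearing the –COOH group and the multiple bond is 11 carbons long (undecane).
The highest-priority functional group is a carboxylic acid (terminal –COOH), so the name ends in -oic acid.
There is one C≡C triple bond, indicated by the ending -yne.
Number the chain so that the carboxylic acid carbon is C-1 by definition.
This places the triple bond between C-2 and C-3; a bromo group at C-6; a fluoro group at C-10.
Substituent prefixes are cited in alphabetical order (multiplying prefixes like di-/tri- are ignored for ordering).
The name is 6-bromo-10-fluoroundec-2-ynoic acid.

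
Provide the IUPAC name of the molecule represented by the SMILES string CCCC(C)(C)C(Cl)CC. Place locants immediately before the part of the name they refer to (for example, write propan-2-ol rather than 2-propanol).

3-chloro-4,4-dimethylheptane

The longest continuous carbon chain has 7 atoms, so the parent hydride is heptane.
Choose the numbering such that the substituent locant set {3,4,4} is lower than {4,4,5} at the first point of difference.
That gives a chloro group at C-3; two methyl groups at C-4.
Prefixes are listed alphabetically: chloro, methyl.
Putting it together: 3-chloro-4,4-dimethylheptane.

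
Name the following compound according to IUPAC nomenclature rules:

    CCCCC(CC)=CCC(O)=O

Counting along the main chain through the –COOH group and the multiple bond gives 8 carbons: the parent is octane.
A carboxylic acid (terminal –COOH) is the principal characteristic group, giving the suffix -oic acid.
A C=C double bond in the chain gives the infix -ene-.
Choose the numbering such that the carboxylic acid carbon is C-1 by definition.
This places the double bond between C-3 and C-4; an ethyl group at C-4.
Assembling the pieces gives 4-ethyloct-3-enoic acid.

4-ethyloct-3-enoic acid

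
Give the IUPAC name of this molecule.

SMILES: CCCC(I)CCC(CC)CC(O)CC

5-ethyl-8-iodoundecan-3-ol

The longest carbon chain that includes the –OH group has 11 carbons, so the parent hydride is undecane.
An alcohol (–OH) is the principal characteristic group, giving the suffix -ol.
The numbering direction is chosen so that numbering from this end puts the hydroxyl group at C-3 rather than C-9.
That gives the hydroxyl at C-3; an ethyl group at C-5; an iodo group at C-8.
Prefixes are listed alphabetically: ethyl, iodo.
Putting it together: 5-ethyl-8-iodoundecan-3-ol.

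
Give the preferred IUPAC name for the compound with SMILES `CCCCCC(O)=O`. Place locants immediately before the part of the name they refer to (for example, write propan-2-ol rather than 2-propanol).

hexanoic acid

Counting along the main chain through the –COOH group gives 6 carbons: the parent is hexane.
The highest-priority functional group is a carboxylic acid (terminal –COOH), so the name ends in -oic acid.
The numbering direction is chosen so that the carboxylic acid carbon is C-1 by definition.
Putting it together: hexanoic acid.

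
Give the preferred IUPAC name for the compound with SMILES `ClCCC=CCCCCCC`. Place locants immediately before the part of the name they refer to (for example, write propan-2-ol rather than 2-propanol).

Counting along the main chain through the multiple bond gives 10 carbons: the parent is decane.
The chain contains a C=C double bond, so the unsaturation ending is -ene.
Number the chain so that numbering from this end puts the double bond at C-3 rather than C-7.
With this numbering: the double bond between C-3 and C-4; a chloro group at C-1.
Assembling the pieces gives 1-chlorodec-3-ene.

1-chlorodec-3-ene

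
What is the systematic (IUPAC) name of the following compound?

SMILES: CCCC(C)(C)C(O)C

3,3-dimethylhexan-2-ol

Counting along the main chain through the –OH group gives 6 carbons: the parent is hexane.
The highest-priority functional group is an alcohol (–OH), so the name ends in -ol.
The numbering direction is chosen so that numbering from this end puts the hydroxyl group at C-2 rather than C-5.
With this numbering: the hydroxyl at C-2; two methyl groups at C-3.
Putting it together: 3,3-dimethylhexan-2-ol.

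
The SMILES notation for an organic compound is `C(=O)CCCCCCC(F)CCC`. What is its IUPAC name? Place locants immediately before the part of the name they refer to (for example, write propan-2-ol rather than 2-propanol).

The longest chain bearing the –CHO group is 11 carbons long (undecane).
The highest-priority functional group is an aldehyde (terminal –CHO), so the name ends in -al.
The numbering direction is chosen so that the aldehyde carbon is C-1 by definition.
With this numbering: a fluoro group at C-8.
Assembling the pieces gives 8-fluoroundecanal.

8-fluoroundecanal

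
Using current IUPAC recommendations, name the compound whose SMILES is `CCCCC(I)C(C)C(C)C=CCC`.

7-iodo-5,6-dimethylundec-3-ene

The longest chain bearing the multiple bond is 11 carbons long (undecane).
There is one C=C double bond, indicated by the ending -ene.
Number the chain so that numbering from this end puts the double bond at C-3 rather than C-8.
This places the double bond between C-3 and C-4; an iodo group at C-7; methyl groups at C-5 and C-6.
Prefixes are listed alphabetically: iodo, methyl.
Assembling the pieces gives 7-iodo-5,6-dimethylundec-3-ene.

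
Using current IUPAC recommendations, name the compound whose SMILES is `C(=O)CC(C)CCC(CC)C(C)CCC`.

Counting along the main chain through the –CHO group gives 10 carbons: the parent is decane.
The principal characteristic group is an aldehyde (terminal –CHO), named with the suffix -al.
Choose the numbering such that the aldehyde carbon is C-1 by definition.
With this numbering: an ethyl group at C-6; methyl groups at C-3 and C-7.
Prefixes are listed alphabetically: ethyl, methyl.
Assembling the pieces gives 6-ethyl-3,7-dimethyldecanal.

6-ethyl-3,7-dimethyldecanal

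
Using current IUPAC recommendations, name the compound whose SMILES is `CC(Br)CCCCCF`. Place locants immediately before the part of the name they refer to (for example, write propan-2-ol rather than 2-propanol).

The longest continuous carbon chain has 7 atoms, so the parent hydride is heptane.
Number the chain so that the substituent locant set {1,6} is lower than {2,7} at the first point of difference.
This places a bromo group at C-6; a fluoro group at C-1.
Prefixes are listed alphabetically: bromo, fluoro.
The name is 6-bromo-1-fluoroheptane.

6-bromo-1-fluoroheptane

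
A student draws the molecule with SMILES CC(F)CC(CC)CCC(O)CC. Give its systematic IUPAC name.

6-ethyl-8-fluorononan-3-ol

Counting along the main chain through the –OH group gives 9 carbons: the parent is nonane.
The highest-priority functional group is an alcohol (–OH), so the name ends in -ol.
Choose the numbering such that numbering from this end puts the hydroxyl group at C-3 rather than C-7.
That gives the hydroxyl at C-3; an ethyl group at C-6; a fluoro group at C-8.
Prefixes are listed alphabetically: ethyl, fluoro.
Assembling the pieces gives 6-ethyl-8-fluorononan-3-ol.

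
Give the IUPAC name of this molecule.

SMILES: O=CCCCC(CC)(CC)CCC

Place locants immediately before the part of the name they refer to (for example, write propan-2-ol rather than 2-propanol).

5,5-diethyloctanal

Counting along the main chain through the –CHO group gives 8 carbons: the parent is octane.
The principal characteristic group is an aldehyde (terminal –CHO), named with the suffix -al.
Number the chain so that the aldehyde carbon is C-1 by definition.
That gives two ethyl groups at C-5.
The name is 5,5-diethyloctanal.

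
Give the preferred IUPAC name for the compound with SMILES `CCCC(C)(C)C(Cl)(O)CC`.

3-chloro-4,4-dimethylheptan-3-ol

Counting along the main chain through the –OH group gives 7 carbons: the parent is heptane.
An alcohol (–OH) is the principal characteristic group, giving the suffix -ol.
Choose the numbering such that numbering from this end puts the hydroxyl group at C-3 rather than C-5.
With this numbering: the hydroxyl at C-3; a chloro group at C-3; two methyl groups at C-4.
Substituent prefixes are cited in alphabetical order (multiplying prefixes like di-/tri- are ignored for ordering).
Putting it together: 3-chloro-4,4-dimethylheptan-3-ol.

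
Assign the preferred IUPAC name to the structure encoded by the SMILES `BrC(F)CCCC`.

The longest continuous carbon chain has 5 atoms, so the parent hydride is pentane.
The numbering direction is chosen so that the substituent locant set {1,1} is lower than {5,5} at the first point of difference.
That gives a bromo group at C-1; a fluoro group at C-1.
Substituent prefixes are cited in alphabetical order (multiplying prefixes like di-/tri- are ignored for ordering).
The name is 1-bromo-1-fluoropentane.

1-bromo-1-fluoropentane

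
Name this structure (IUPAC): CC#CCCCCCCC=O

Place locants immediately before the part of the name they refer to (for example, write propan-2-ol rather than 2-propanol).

Counting along the main chain through the –CHO group and the multiple bond gives 10 carbons: the parent is decane.
The principal characteristic group is an aldehyde (terminal –CHO), named with the suffix -al.
A C≡C triple bond in the chain gives the infix -yne-.
Choose the numbering such that the aldehyde carbon is C-1 by definition.
That gives the triple bond between C-8 and C-9.
Putting it together: dec-8-ynal.

dec-8-ynal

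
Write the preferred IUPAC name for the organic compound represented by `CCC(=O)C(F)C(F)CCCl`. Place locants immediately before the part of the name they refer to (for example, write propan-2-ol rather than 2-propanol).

7-chloro-4,5-difluoroheptan-3-one

Counting along the main chain through the carbonyl gives 7 carbons: the parent is heptane.
The highest-priority functional group is a ketone (C=O on an internal carbon), so the name ends in -one.
Choose the numbering such that numbering from this end puts the carbonyl group at C-3 rather than C-5.
That gives the carbonyl at C-3; a chloro group at C-7; fluoro groups at C-4 and C-5.
Prefixes are listed alphabetically: chloro, fluoro.
Assembling the pieces gives 7-chloro-4,5-difluoroheptan-3-one.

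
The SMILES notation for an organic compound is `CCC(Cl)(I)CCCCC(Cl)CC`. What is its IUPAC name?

The parent chain contains 10 carbons (decane).
Choose the numbering such that the substituent locant set {3,3,8} is lower than {3,8,8} at the first point of difference.
This places chloro groups at C-3 and C-8; an iodo group at C-3.
The substituents are ordered alphabetically, ignoring any di-/tri- multipliers.
The name is 3,8-dichloro-3-iododecane.

3,8-dichloro-3-iododecane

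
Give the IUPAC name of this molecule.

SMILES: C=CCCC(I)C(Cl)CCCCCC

The longest carbon chain that includes the multiple bond has 12 carbons, so the parent hydride is dodecane.
There is one C=C double bond, indicated by the ending -ene.
Choose the numbering such that numbering from this end puts the double bond at C-1 rather than C-11.
That gives the double bond between C-1 and C-2; a chloro group at C-6; an iodo group at C-5.
Prefixes are listed alphabetically: chloro, iodo.
The name is 6-chloro-5-iodododec-1-ene.

6-chloro-5-iodododec-1-ene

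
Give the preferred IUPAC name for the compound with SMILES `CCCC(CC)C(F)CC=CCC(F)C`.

8-ethyl-2,7-difluoroundec-4-ene

The longest carbon chain that includes the multiple bond has 11 carbons, so the parent hydride is undecane.
There is one C=C double bond, indicated by the ending -ene.
Number the chain so that numbering from this end puts the double bond at C-4 rather than C-7.
With this numbering: the double bond between C-4 and C-5; an ethyl group at C-8; fluoro groups at C-2 and C-7.
Substituent prefixes are cited in alphabetical order (multiplying prefixes like di-/tri- are ignored for ordering).
Assembling the pieces gives 8-ethyl-2,7-difluoroundec-4-ene.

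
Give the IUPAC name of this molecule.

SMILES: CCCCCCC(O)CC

nonan-3-ol

Counting along the main chain through the –OH group gives 9 carbons: the parent is nonane.
An alcohol (–OH) is the principal characteristic group, giving the suffix -ol.
Number the chain so that numbering from this end puts the hydroxyl group at C-3 rather than C-7.
With this numbering: the hydroxyl at C-3.
The name is nonan-3-ol.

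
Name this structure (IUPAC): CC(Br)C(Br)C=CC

Counting along the main chain through the multiple bond gives 6 carbons: the parent is hexane.
There is one C=C double bond, indicated by the ending -ene.
Choose the numbering such that numbering from this end puts the double bond at C-2 rather than C-4.
This places the double bond between C-2 and C-3; bromo groups at C-4 and C-5.
The name is 4,5-dibromohex-2-ene.

4,5-dibromohex-2-ene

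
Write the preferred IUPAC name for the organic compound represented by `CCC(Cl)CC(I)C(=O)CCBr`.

The longest carbon chain that includes the carbonyl has 8 carbons, so the parent hydride is octane.
A ketone (C=O on an internal carbon) is the principal characteristic group, giving the suffix -one.
Number the chain so that numbering from this end puts the carbonyl group at C-3 rather than C-6.
This places the carbonyl at C-3; a bromo group at C-1; a chloro group at C-6; an iodo group at C-4.
The substituents are ordered alphabetically, ignoring any di-/tri- multipliers.
Assembling the pieces gives 1-bromo-6-chloro-4-iodooctan-3-one.

1-bromo-6-chloro-4-iodooctan-3-one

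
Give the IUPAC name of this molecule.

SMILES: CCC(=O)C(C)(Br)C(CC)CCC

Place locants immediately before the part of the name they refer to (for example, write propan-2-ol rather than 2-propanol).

4-bromo-5-ethyl-4-methyloctan-3-one

Counting along the main chain through the carbonyl gives 8 carbons: the parent is octane.
A ketone (C=O on an internal carbon) is the principal characteristic group, giving the suffix -one.
Number the chain so that numbering from this end puts the carbonyl group at C-3 rather than C-6.
That gives the carbonyl at C-3; a bromo group at C-4; an ethyl group at C-5; a methyl group at C-4.
Substituent prefixes are cited in alphabetical order (multiplying prefixes like di-/tri- are ignored for ordering).
The name is 4-bromo-5-ethyl-4-methyloctan-3-one.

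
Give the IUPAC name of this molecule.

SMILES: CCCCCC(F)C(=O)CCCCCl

Counting along the main chain through the carbonyl gives 11 carbons: the parent is undecane.
The highest-priority functional group is a ketone (C=O on an internal carbon), so the name ends in -one.
Number the chain so that numbering from this end puts the carbonyl group at C-5 rather than C-7.
That gives the carbonyl at C-5; a chloro group at C-1; a fluoro group at C-6.
Substituent prefixes are cited in alphabetical order (multiplying prefixes like di-/tri- are ignored for ordering).
Assembling the pieces gives 1-chloro-6-fluoroundecan-5-one.

1-chloro-6-fluoroundecan-5-one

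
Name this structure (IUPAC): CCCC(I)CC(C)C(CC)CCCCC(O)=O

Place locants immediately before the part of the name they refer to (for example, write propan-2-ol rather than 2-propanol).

6-ethyl-9-iodo-7-methyldodecanoic acid

Counting along the main chain through the –COOH group gives 12 carbons: the parent is dodecane.
A carboxylic acid (terminal –COOH) is the principal characteristic group, giving the suffix -oic acid.
The numbering direction is chosen so that the carboxylic acid carbon is C-1 by definition.
That gives an ethyl group at C-6; an iodo group at C-9; a methyl group at C-7.
Prefixes are listed alphabetically: ethyl, iodo, methyl.
Assembling the pieces gives 6-ethyl-9-iodo-7-methyldodecanoic acid.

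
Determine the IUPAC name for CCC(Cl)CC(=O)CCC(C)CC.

3-chloro-8-methyldecan-5-one

Counting along the main chain through the carbonyl gives 10 carbons: the parent is decane.
The principal characteristic group is a ketone (C=O on an internal carbon), named with the suffix -one.
Number the chain so that numbering from this end puts the carbonyl group at C-5 rather than C-6.
With this numbering: the carbonyl at C-5; a chloro group at C-3; a methyl group at C-8.
Prefixes are listed alphabetically: chloro, methyl.
The name is 3-chloro-8-methyldecan-5-one.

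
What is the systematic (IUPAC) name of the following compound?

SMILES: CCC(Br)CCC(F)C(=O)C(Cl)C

7-bromo-2-chloro-4-fluorononan-3-one

The longest carbon chain that includes the carbonyl has 9 carbons, so the parent hydride is nonane.
The principal characteristic group is a ketone (C=O on an internal carbon), named with the suffix -one.
The numbering direction is chosen so that numbering from this end puts the carbonyl group at C-3 rather than C-7.
With this numbering: the carbonyl at C-3; a bromo group at C-7; a chloro group at C-2; a fluoro group at C-4.
The substituents are ordered alphabetically, ignoring any di-/tri- multipliers.
Putting it together: 7-bromo-2-chloro-4-fluorononan-3-one.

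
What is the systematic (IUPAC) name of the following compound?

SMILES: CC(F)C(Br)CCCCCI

6-bromo-7-fluoro-1-iodooctane

The longest carbon chain is 8 atoms: the parent is octane.
Number the chain so that the substituent locant set {1,6,7} is lower than {2,3,8} at the first point of difference.
This places a bromo group at C-6; a fluoro group at C-7; an iodo group at C-1.
Substituent prefixes are cited in alphabetical order (multiplying prefixes like di-/tri- are ignored for ordering).
Putting it together: 6-bromo-7-fluoro-1-iodooctane.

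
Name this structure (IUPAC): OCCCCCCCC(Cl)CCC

The longest carbon chain that includes the –OH group has 11 carbons, so the parent hydride is undecane.
The highest-priority functional group is an alcohol (–OH), so the name ends in -ol.
The numbering direction is chosen so that numbering from this end puts the hydroxyl group at C-1 rather than C-11.
With this numbering: the hydroxyl at C-1; a chloro group at C-8.
Assembling the pieces gives 8-chloroundecan-1-ol.

8-chloroundecan-1-ol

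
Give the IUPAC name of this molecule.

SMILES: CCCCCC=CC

oct-2-ene

Counting along the main chain through the multiple bond gives 8 carbons: the parent is octane.
There is one C=C double bond, indicated by the ending -ene.
The numbering direction is chosen so that numbering from this end puts the double bond at C-2 rather than C-6.
That gives the double bond between C-2 and C-3.
Assembling the pieces gives oct-2-ene.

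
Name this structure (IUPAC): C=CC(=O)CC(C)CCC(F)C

The longest chain bearing the carbonyl and the multiple bond is 9 carbons long (nonane).
A ketone (C=O on an internal carbon) is the principal characteristic group, giving the suffix -one.
A C=C double bond in the chain gives the infix -ene-.
The numbering direction is chosen so that numbering from this end puts the carbonyl group at C-3 rather than C-7.
With this numbering: the carbonyl at C-3; the double bond between C-1 and C-2; a fluoro group at C-8; a methyl group at C-5.
The substituents are ordered alphabetically, ignoring any di-/tri- multipliers.
Assembling the pieces gives 8-fluoro-5-methylnon-1-en-3-one.

8-fluoro-5-methylnon-1-en-3-one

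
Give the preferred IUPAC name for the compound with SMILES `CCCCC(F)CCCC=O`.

Counting along the main chain through the –CHO group gives 9 carbons: the parent is nonane.
An aldehyde (terminal –CHO) is the principal characteristic group, giving the suffix -al.
The numbering direction is chosen so that the aldehyde carbon is C-1 by definition.
This places a fluoro group at C-5.
Assembling the pieces gives 5-fluorononanal.

5-fluorononanal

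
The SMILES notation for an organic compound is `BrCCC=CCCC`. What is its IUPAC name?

The longest carbon chain that includes the multiple bond has 7 carbons, so the parent hydride is heptane.
The chain contains a C=C double bond, so the unsaturation ending is -ene.
The numbering direction is chosen so that numbering from this end puts the double bond at C-3 rather than C-4.
This places the double bond between C-3 and C-4; a bromo group at C-1.
Assembling the pieces gives 1-bromohept-3-ene.

1-bromohept-3-ene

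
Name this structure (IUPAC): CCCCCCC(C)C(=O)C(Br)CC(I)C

4-bromo-2-iodo-6-methyldodecan-5-one

The longest chain bearing the carbonyl is 12 carbons long (dodecane).
The highest-priority functional group is a ketone (C=O on an internal carbon), so the name ends in -one.
Number the chain so that numbering from this end puts the carbonyl group at C-5 rather than C-8.
This places the carbonyl at C-5; a bromo group at C-4; an iodo group at C-2; a methyl group at C-6.
Prefixes are listed alphabetically: bromo, iodo, methyl.
Putting it together: 4-bromo-2-iodo-6-methyldodecan-5-one.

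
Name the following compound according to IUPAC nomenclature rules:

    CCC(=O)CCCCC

The longest carbon chain that includes the carbonyl has 8 carbons, so the parent hydride is octane.
The highest-priority functional group is a ketone (C=O on an internal carbon), so the name ends in -one.
The numbering direction is chosen so that numbering from this end puts the carbonyl group at C-3 rather than C-6.
This places the carbonyl at C-3.
Putting it together: octan-3-one.

octan-3-one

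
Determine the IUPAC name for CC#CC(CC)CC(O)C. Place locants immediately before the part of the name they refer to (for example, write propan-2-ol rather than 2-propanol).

Counting along the main chain through the –OH group and the multiple bond gives 7 carbons: the parent is heptane.
The principal characteristic group is an alcohol (–OH), named with the suffix -ol.
There is one C≡C triple bond, indicated by the ending -yne.
The numbering direction is chosen so that numbering from this end puts the hydroxyl group at C-2 rather than C-6.
That gives the hydroxyl at C-2; the triple bond between C-5 and C-6; an ethyl group at C-4.
Putting it together: 4-ethylhept-5-yn-2-ol.

4-ethylhept-5-yn-2-ol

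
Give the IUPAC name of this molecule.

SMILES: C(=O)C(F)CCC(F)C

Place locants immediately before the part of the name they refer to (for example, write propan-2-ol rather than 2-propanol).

Counting along the main chain through the –CHO group gives 6 carbons: the parent is hexane.
The highest-priority functional group is an aldehyde (terminal –CHO), so the name ends in -al.
The numbering direction is chosen so that the aldehyde carbon is C-1 by definition.
This places fluoro groups at C-2 and C-5.
Assembling the pieces gives 2,5-difluorohexanal.

2,5-difluorohexanal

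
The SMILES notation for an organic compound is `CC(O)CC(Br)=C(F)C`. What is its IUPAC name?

4-bromo-5-fluorohex-4-en-2-ol

Counting along the main chain through the –OH group and the multiple bond gives 6 carbons: the parent is hexane.
An alcohol (–OH) is the principal characteristic group, giving the suffix -ol.
A C=C double bond in the chain gives the infix -ene-.
Number the chain so that numbering from this end puts the hydroxyl group at C-2 rather than C-5.
That gives the hydroxyl at C-2; the double bond between C-4 and C-5; a bromo group at C-4; a fluoro group at C-5.
Prefixes are listed alphabetically: bromo, fluoro.
Assembling the pieces gives 4-bromo-5-fluorohex-4-en-2-ol.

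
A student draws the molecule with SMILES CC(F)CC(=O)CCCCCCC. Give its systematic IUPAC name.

2-fluoroundecan-4-one

The longest chain bearing the carbonyl is 11 carbons long (undecane).
The principal characteristic group is a ketone (C=O on an internal carbon), named with the suffix -one.
Choose the numbering such that numbering from this end puts the carbonyl group at C-4 rather than C-8.
This places the carbonyl at C-4; a fluoro group at C-2.
Putting it together: 2-fluoroundecan-4-one.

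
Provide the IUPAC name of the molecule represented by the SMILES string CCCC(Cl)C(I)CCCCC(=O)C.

8-chloro-7-iodoundecan-2-one

Counting along the main chain through the carbonyl gives 11 carbons: the parent is undecane.
The highest-priority functional group is a ketone (C=O on an internal carbon), so the name ends in -one.
The numbering direction is chosen so that numbering from this end puts the carbonyl group at C-2 rather than C-10.
With this numbering: the carbonyl at C-2; a chloro group at C-8; an iodo group at C-7.
Prefixes are listed alphabetically: chloro, iodo.
The name is 8-chloro-7-iodoundecan-2-one.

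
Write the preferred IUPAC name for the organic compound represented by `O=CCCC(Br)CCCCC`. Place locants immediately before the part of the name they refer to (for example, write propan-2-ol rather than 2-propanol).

The longest carbon chain that includes the –CHO group has 9 carbons, so the parent hydride is nonane.
The principal characteristic group is an aldehyde (terminal –CHO), named with the suffix -al.
Choose the numbering such that the aldehyde carbon is C-1 by definition.
With this numbering: a bromo group at C-4.
Assembling the pieces gives 4-bromononanal.

4-bromononanal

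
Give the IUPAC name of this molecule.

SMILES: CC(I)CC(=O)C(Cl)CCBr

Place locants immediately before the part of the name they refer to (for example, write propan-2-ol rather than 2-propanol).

The longest carbon chain that includes the carbonyl has 7 carbons, so the parent hydride is heptane.
A ketone (C=O on an internal carbon) is the principal characteristic group, giving the suffix -one.
Choose the numbering such that the substituent locant set {1,3,6} is lower than {2,5,7} at the first point of difference.
With this numbering: the carbonyl at C-4; a bromo group at C-1; a chloro group at C-3; an iodo group at C-6.
The substituents are ordered alphabetically, ignoring any di-/tri- multipliers.
The name is 1-bromo-3-chloro-6-iodoheptan-4-one.

1-bromo-3-chloro-6-iodoheptan-4-one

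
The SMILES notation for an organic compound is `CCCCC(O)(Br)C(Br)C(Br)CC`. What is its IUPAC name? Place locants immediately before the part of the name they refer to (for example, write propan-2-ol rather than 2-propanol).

3,4,5-tribromononan-5-ol

The longest chain bearing the –OH group is 9 carbons long (nonane).
The principal characteristic group is an alcohol (–OH), named with the suffix -ol.
Choose the numbering such that the substituent locant set {3,4,5} is lower than {5,6,7} at the first point of difference.
With this numbering: the hydroxyl at C-5; bromo groups at C-3 and C-4 and C-5.
Putting it together: 3,4,5-tribromononan-5-ol.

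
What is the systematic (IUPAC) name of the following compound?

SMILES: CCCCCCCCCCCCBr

The longest continuous carbon chain has 12 atoms, so the parent hydride is dodecane.
The numbering direction is chosen so that the substituent locant set {1} is lower than {12} at the first point of difference.
With this numbering: a bromo group at C-1.
The name is 1-bromododecane.

1-bromododecane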